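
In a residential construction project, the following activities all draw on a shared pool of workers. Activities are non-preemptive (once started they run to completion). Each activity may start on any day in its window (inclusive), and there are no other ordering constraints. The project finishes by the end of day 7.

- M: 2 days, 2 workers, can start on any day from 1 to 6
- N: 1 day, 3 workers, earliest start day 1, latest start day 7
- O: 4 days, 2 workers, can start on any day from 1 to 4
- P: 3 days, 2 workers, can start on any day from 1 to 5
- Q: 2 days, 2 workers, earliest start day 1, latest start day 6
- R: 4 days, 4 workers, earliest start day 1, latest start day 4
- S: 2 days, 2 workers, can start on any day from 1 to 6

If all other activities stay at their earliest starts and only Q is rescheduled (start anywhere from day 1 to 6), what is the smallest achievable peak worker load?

15

Q@1: d1:17  d2:14  d3:8  d4:6  d5:0  d6:0  d7:0 → peak 17
Q@2: d1:15  d2:14  d3:10  d4:6  d5:0  d6:0  d7:0 → peak 15
Q@3: d1:15  d2:12  d3:10  d4:8  d5:0  d6:0  d7:0 → peak 15
Q@4: d1:15  d2:12  d3:8  d4:8  d5:2  d6:0  d7:0 → peak 15
Q@5: d1:15  d2:12  d3:8  d4:6  d5:2  d6:2  d7:0 → peak 15
Q@6: d1:15  d2:12  d3:8  d4:6  d5:0  d6:2  d7:2 → peak 15
Best is Q@2, peak 15.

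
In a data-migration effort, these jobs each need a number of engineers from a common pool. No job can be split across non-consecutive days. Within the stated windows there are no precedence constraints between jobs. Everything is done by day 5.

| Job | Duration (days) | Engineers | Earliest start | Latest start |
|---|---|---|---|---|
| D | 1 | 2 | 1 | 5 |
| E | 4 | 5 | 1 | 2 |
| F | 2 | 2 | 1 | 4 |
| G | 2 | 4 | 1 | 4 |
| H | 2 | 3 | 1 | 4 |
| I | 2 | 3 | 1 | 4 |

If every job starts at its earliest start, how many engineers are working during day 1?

19

At early start, day 1 has: D, E, F, G, H, I.
Demand: 2 + 5 + 2 + 4 + 3 + 3 = 19.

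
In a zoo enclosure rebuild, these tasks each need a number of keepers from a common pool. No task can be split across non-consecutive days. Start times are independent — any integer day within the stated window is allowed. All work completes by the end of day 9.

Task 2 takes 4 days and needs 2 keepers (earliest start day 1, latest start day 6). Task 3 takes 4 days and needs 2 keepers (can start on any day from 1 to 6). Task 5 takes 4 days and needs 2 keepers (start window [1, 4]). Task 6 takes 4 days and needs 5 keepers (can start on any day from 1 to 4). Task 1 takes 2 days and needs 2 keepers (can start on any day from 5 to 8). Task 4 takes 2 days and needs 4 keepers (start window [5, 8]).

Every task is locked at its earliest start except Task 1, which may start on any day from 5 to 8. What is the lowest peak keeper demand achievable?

11

Task 1@5: d1:11  d2:11  d3:11  d4:11  d5:6  d6:6  d7:0  d8:0  d9:0 → peak 11
Task 1@6: d1:11  d2:11  d3:11  d4:11  d5:4  d6:6  d7:2  d8:0  d9:0 → peak 11
Task 1@7: d1:11  d2:11  d3:11  d4:11  d5:4  d6:4  d7:2  d8:2  d9:0 → peak 11
Task 1@8: d1:11  d2:11  d3:11  d4:11  d5:4  d6:4  d7:0  d8:2  d9:2 → peak 11
Best is Task 1@5, peak 11.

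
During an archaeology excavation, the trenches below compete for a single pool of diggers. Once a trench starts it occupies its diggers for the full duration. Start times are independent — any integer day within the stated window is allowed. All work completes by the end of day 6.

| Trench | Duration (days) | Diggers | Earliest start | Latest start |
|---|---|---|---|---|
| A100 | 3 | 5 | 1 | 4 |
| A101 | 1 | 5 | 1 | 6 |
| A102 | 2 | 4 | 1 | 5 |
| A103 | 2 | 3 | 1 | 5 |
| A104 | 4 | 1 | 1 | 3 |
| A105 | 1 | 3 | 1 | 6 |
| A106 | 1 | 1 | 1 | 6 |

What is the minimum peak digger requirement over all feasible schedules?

Early-start (A100@1, A101@1, A102@1, A103@1, A104@1, A105@1, A106@1) gives peak 22: d1:22  d2:13  d3:6  d4:1  d5:0  d6:0.
Shift A101→4, A102→5, A104→3, A105→5, A106→3.
Schedule A100@1, A101@4, A102@5, A103@1, A104@3, A105@5, A106@3: d1:8  d2:8  d3:7  d4:6  d5:8  d6:5 — peak 8.

8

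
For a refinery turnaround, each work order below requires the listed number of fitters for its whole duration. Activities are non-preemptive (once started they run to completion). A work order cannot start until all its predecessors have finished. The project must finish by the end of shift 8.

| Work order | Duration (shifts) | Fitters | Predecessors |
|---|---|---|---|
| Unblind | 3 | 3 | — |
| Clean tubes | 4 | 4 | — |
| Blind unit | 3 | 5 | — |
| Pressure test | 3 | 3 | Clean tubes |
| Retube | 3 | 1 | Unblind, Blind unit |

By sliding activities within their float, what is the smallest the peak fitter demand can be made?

12

Schedule Unblind@1, Clean tubes@1, Blind unit@1, Pressure test@5, Retube@4: s1:12  s2:12  s3:12  s4:5  s5:4  s6:4  s7:3  s8:0 — peak 12.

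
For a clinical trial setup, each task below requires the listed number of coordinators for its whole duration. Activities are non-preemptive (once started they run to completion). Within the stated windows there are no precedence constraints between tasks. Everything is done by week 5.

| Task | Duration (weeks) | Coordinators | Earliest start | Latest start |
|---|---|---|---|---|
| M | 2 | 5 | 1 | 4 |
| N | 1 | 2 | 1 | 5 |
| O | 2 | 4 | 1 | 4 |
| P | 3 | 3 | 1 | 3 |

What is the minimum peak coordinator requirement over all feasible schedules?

7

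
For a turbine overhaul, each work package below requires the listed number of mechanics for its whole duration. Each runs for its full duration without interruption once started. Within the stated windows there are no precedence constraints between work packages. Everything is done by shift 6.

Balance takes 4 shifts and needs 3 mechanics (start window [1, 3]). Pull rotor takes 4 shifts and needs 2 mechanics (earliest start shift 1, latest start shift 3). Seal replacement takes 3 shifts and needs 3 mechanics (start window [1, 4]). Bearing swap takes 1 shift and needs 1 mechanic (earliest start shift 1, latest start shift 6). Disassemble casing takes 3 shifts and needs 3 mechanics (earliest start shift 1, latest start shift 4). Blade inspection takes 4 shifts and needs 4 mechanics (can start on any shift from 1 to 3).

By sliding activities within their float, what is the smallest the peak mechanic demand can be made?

12

Early-start (Balance@1, Pull rotor@1, Seal replacement@1, Bearing swap@1, Disassemble casing@1, Blade inspection@1) gives peak 16: s1:16  s2:15  s3:15  s4:9  s5:0  s6:0.
Shift Disassemble casing→4, Blade inspection→2.
Schedule Balance@1, Pull rotor@1, Seal replacement@1, Bearing swap@1, Disassemble casing@4, Blade inspection@2: s1:9  s2:12  s3:12  s4:12  s5:7  s6:3 — peak 12.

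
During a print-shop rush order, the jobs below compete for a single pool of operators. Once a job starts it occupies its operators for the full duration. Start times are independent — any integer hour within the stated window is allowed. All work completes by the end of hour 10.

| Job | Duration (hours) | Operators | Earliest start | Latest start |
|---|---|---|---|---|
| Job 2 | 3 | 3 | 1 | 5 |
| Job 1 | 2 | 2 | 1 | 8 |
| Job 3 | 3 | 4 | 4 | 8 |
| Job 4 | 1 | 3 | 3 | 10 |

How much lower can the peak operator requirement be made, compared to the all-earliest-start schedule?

Early-start peak: h1:5  h2:5  h3:6  h4:4  h5:4  h6:4  h7:0  h8:0  h9:0  h10:0 ⇒ 6.
Leveled (Job 2@1, Job 1@4, Job 3@6, Job 4@9): h1:3  h2:3  h3:3  h4:2  h5:2  h6:4  h7:4  h8:4  h9:3  h10:0 ⇒ 4.
Reduction 6 − 4 = 2.

2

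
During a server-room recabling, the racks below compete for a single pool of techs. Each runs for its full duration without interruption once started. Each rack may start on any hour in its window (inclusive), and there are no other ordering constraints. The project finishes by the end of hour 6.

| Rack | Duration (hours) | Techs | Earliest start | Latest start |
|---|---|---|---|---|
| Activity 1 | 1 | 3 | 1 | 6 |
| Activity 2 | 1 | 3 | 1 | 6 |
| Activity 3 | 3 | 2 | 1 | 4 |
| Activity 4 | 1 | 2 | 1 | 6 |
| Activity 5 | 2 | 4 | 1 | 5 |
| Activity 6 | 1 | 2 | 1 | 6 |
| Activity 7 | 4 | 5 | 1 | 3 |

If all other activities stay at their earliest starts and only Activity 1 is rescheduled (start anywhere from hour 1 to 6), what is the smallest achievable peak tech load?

Activity 1@1: h1:21  h2:11  h3:7  h4:5  h5:0  h6:0 → peak 21
Activity 1@2: h1:18  h2:14  h3:7  h4:5  h5:0  h6:0 → peak 18
Activity 1@3: h1:18  h2:11  h3:10  h4:5  h5:0  h6:0 → peak 18
Activity 1@4: h1:18  h2:11  h3:7  h4:8  h5:0  h6:0 → peak 18
Activity 1@5: h1:18  h2:11  h3:7  h4:5  h5:3  h6:0 → peak 18
Activity 1@6: h1:18  h2:11  h3:7  h4:5  h5:0  h6:3 → peak 18
Best is Activity 1@2, peak 18.

18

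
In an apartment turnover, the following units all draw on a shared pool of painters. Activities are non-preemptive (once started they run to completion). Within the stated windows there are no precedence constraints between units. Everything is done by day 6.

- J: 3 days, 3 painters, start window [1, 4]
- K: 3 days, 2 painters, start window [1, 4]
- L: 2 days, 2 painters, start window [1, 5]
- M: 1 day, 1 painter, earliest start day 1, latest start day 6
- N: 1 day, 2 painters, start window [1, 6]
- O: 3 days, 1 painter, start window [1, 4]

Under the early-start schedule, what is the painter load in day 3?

6

At early start, day 3 has: J, K, O.
Demand: 3 + 2 + 1 = 6.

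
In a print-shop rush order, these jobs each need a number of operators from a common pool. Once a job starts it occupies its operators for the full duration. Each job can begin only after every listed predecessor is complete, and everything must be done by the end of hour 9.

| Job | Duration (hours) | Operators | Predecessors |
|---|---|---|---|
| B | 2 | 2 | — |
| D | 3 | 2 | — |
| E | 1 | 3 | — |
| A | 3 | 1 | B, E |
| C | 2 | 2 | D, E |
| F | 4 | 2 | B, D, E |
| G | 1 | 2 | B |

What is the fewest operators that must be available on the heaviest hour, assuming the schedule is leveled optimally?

4

Early-start (B@1, D@1, E@1, A@3, C@4, F@4, G@3) gives peak 7: h1:7  h2:4  h3:5  h4:5  h5:5  h6:2  h7:2  h8:0  h9:0.
Shift E→4, A→5, C→8, F→5.
Schedule B@1, D@1, E@4, A@5, C@8, F@5, G@3: h1:4  h2:4  h3:4  h4:3  h5:3  h6:3  h7:3  h8:4  h9:2 — peak 4.
Total operator-hours = 30 over 9 hours ⇒ peak ≥ ⌈30/9⌉ = 4, so 4 is optimal.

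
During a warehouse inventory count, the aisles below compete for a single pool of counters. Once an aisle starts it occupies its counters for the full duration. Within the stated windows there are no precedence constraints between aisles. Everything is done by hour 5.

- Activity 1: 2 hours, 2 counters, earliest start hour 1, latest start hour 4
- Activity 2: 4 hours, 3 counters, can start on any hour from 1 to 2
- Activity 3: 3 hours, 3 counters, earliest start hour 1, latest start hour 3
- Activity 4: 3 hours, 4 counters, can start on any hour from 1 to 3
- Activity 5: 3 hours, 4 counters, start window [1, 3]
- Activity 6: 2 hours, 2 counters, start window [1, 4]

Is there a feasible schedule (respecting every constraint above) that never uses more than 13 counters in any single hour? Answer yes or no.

The minimum achievable peak is 14; 13 < 14, so no feasible schedule stays within the cap.

no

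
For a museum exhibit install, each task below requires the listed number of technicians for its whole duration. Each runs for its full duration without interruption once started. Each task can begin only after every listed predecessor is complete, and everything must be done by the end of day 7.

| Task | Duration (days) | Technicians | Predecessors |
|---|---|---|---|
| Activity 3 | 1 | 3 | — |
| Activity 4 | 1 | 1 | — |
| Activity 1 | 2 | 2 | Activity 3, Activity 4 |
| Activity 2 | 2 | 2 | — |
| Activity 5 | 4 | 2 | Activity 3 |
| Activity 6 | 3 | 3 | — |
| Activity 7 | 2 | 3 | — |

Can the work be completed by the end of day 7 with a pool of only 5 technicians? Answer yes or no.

Schedule Activity 3@1, Activity 4@2, Activity 1@6, Activity 2@1, Activity 5@2, Activity 6@3, Activity 7@6: d1:5  d2:5  d3:5  d4:5  d5:5  d6:5  d7:5 — peak 5 ≤ 5.

yes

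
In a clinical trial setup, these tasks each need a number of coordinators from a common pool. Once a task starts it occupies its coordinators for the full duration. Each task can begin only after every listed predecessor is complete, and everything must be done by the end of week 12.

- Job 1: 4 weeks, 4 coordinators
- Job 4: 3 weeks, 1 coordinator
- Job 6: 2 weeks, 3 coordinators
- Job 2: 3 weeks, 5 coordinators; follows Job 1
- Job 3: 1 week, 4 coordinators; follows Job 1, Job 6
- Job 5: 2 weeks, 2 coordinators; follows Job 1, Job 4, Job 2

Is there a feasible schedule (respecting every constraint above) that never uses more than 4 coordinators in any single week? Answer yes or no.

The minimum achievable peak is 5; 4 < 5, so no feasible schedule stays within the cap.

no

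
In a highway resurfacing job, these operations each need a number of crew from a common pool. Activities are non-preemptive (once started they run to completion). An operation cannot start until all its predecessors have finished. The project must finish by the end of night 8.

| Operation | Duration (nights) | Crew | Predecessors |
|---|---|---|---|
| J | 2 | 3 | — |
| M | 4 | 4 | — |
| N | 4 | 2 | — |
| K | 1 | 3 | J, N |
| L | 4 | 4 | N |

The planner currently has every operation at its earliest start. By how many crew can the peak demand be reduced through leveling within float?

2

Early-start peak: n1:9  n2:9  n3:6  n4:6  n5:7  n6:4  n7:4  n8:4 ⇒ 9.
Leveled (J@5, M@1, N@1, K@7, L@5): n1:6  n2:6  n3:6  n4:6  n5:7  n6:7  n7:7  n8:4 ⇒ 7.
Reduction 9 − 7 = 2.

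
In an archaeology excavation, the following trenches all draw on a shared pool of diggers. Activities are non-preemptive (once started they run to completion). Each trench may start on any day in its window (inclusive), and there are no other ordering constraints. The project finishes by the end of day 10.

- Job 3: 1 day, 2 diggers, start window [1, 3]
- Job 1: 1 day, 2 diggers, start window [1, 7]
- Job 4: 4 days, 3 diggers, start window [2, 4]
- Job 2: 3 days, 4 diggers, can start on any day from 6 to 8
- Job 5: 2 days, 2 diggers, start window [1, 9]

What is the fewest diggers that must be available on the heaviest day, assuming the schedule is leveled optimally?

Early-start (Job 3@1, Job 1@1, Job 4@2, Job 2@6, Job 5@1) gives peak 6: d1:6  d2:5  d3:3  d4:3  d5:3  d6:4  d7:4  d8:4  d9:0  d10:0.
Shift Job 5→9.
Schedule Job 3@1, Job 1@1, Job 4@2, Job 2@6, Job 5@9: d1:4  d2:3  d3:3  d4:3  d5:3  d6:4  d7:4  d8:4  d9:2  d10:2 — peak 4.
Total digger-days = 32 over 10 days ⇒ peak ≥ ⌈32/10⌉ = 4, so 4 is optimal.

4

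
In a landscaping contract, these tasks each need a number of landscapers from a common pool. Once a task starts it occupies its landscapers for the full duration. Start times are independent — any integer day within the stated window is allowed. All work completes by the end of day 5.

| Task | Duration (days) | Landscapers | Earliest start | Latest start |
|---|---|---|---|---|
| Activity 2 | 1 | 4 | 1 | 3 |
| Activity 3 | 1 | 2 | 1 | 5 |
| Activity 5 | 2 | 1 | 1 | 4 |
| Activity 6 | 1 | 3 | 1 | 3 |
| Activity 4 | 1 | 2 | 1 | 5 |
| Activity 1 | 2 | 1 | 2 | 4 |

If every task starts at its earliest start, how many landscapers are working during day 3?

1

At early start, day 3 has: Activity 1.
Demand: 1 = 1.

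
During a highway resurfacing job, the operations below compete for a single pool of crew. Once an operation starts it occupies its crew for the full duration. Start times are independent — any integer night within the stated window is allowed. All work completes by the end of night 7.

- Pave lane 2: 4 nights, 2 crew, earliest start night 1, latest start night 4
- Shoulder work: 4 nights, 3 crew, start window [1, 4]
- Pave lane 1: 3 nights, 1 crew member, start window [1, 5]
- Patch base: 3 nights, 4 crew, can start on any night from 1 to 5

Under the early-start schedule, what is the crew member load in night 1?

At early start, night 1 has: Pave lane 2, Shoulder work, Pave lane 1, Patch base.
Demand: 2 + 3 + 1 + 4 = 10.

10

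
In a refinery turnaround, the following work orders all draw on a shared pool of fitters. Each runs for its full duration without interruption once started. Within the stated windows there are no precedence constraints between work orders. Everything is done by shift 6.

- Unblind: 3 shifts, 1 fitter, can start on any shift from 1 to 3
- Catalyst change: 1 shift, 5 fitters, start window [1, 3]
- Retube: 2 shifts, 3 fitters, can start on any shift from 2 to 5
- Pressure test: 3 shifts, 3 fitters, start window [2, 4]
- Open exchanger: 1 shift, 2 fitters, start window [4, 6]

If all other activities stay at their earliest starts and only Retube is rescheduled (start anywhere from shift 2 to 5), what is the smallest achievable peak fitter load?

6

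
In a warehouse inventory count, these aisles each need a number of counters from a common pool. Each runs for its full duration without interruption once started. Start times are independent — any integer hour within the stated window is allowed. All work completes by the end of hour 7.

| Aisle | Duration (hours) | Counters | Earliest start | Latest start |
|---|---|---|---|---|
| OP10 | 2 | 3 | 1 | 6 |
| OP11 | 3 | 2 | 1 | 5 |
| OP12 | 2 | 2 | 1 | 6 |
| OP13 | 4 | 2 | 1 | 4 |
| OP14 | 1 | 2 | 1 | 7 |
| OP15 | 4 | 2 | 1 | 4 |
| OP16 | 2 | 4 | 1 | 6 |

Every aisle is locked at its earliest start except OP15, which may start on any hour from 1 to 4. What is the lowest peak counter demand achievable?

15

OP15@1: h1:17  h2:15  h3:6  h4:4  h5:0  h6:0  h7:0 → peak 17
OP15@2: h1:15  h2:15  h3:6  h4:4  h5:2  h6:0  h7:0 → peak 15
OP15@3: h1:15  h2:13  h3:6  h4:4  h5:2  h6:2  h7:0 → peak 15
OP15@4: h1:15  h2:13  h3:4  h4:4  h5:2  h6:2  h7:2 → peak 15
Best is OP15@2, peak 15.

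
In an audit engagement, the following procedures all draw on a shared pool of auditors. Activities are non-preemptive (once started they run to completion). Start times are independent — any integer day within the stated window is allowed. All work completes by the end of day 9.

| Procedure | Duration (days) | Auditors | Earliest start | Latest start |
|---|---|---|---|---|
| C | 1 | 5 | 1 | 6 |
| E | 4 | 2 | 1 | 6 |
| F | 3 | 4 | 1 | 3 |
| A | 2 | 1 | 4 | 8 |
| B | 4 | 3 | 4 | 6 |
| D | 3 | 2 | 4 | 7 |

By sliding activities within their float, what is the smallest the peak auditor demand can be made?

6

Early-start (C@1, E@1, F@1, A@4, B@4, D@4) gives peak 11: d1:11  d2:6  d3:6  d4:8  d5:6  d6:5  d7:3  d8:0  d9:0.
Shift E→2, F→2, A→5, B→5, D→6.
Schedule C@1, E@2, F@2, A@5, B@5, D@6: d1:5  d2:6  d3:6  d4:6  d5:6  d6:6  d7:5  d8:5  d9:0 — peak 6.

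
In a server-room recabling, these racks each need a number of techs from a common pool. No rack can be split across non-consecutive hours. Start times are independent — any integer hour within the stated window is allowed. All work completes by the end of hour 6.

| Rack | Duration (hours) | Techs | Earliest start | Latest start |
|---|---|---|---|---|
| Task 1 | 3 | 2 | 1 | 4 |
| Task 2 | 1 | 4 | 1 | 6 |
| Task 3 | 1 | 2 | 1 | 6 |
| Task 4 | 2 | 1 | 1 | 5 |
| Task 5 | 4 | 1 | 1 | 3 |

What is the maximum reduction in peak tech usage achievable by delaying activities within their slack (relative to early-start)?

Early-start peak: h1:10  h2:4  h3:3  h4:1  h5:0  h6:0 ⇒ 10.
Leveled (Task 1@1, Task 2@5, Task 3@4, Task 4@1, Task 5@1): h1:4  h2:4  h3:3  h4:3  h5:4  h6:0 ⇒ 4.
Reduction 10 − 4 = 6.

6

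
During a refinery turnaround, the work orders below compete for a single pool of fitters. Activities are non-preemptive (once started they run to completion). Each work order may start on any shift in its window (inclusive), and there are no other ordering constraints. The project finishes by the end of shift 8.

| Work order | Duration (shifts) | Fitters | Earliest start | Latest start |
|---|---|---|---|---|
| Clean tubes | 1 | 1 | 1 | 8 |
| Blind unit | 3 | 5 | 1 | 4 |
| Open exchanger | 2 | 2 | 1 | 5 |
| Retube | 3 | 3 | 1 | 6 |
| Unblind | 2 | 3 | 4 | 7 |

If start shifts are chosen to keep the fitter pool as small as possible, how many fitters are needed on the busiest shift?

Early-start (Clean tubes@1, Blind unit@1, Open exchanger@1, Retube@1, Unblind@4) gives peak 11: s1:11  s2:10  s3:8  s4:3  s5:3  s6:0  s7:0  s8:0.
Shift Blind unit→4, Open exchanger→2, Unblind→7.
Schedule Clean tubes@1, Blind unit@4, Open exchanger@2, Retube@1, Unblind@7: s1:4  s2:5  s3:5  s4:5  s5:5  s6:5  s7:3  s8:3 — peak 5.
Total fitter-shifts = 35 over 8 shifts ⇒ peak ≥ ⌈35/8⌉ = 5, so 5 is optimal.

5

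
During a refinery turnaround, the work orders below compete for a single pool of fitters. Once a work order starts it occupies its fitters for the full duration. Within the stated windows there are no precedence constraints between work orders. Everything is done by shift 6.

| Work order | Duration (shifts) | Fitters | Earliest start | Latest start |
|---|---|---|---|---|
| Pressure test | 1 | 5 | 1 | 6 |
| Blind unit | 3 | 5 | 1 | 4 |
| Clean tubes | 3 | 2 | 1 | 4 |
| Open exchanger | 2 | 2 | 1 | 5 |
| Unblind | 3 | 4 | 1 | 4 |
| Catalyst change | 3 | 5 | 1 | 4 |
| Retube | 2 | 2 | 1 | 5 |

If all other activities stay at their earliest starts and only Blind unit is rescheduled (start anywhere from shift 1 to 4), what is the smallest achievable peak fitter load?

20

Blind unit@1: s1:25  s2:20  s3:16  s4:0  s5:0  s6:0 → peak 25
Blind unit@2: s1:20  s2:20  s3:16  s4:5  s5:0  s6:0 → peak 20
Blind unit@3: s1:20  s2:15  s3:16  s4:5  s5:5  s6:0 → peak 20
Blind unit@4: s1:20  s2:15  s3:11  s4:5  s5:5  s6:5 → peak 20
Best is Blind unit@2, peak 20.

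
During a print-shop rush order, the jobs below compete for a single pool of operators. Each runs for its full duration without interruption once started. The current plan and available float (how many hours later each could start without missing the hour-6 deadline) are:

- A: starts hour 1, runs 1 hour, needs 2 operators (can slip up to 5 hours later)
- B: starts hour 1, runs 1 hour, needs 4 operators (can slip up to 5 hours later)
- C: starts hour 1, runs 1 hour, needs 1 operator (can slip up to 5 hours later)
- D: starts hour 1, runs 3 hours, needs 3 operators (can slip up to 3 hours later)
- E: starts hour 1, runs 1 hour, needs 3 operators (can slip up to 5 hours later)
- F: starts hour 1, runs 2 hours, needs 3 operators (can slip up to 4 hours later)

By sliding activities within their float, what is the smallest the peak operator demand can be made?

Early-start (A@1, B@1, C@1, D@1, E@1, F@1) gives peak 16: h1:16  h2:6  h3:3  h4:0  h5:0  h6:0.
Shift C→2, D→2, E→3, F→4.
Schedule A@1, B@1, C@2, D@2, E@3, F@4: h1:6  h2:4  h3:6  h4:6  h5:3  h6:0 — peak 6.

6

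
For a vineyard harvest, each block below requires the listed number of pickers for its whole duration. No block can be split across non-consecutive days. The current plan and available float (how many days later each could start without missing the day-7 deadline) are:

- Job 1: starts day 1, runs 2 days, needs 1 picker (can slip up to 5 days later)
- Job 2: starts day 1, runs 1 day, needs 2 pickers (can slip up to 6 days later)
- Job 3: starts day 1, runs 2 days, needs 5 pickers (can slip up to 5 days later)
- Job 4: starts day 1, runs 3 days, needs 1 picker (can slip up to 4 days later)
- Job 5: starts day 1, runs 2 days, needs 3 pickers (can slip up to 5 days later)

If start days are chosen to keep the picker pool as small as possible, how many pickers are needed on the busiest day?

Early-start (Job 1@1, Job 2@1, Job 3@1, Job 4@1, Job 5@1) gives peak 12: d1:12  d2:10  d3:1  d4:0  d5:0  d6:0  d7:0.
Shift Job 3→3, Job 4→5, Job 5→5.
Schedule Job 1@1, Job 2@1, Job 3@3, Job 4@5, Job 5@5: d1:3  d2:1  d3:5  d4:5  d5:4  d6:4  d7:1 — peak 5.

5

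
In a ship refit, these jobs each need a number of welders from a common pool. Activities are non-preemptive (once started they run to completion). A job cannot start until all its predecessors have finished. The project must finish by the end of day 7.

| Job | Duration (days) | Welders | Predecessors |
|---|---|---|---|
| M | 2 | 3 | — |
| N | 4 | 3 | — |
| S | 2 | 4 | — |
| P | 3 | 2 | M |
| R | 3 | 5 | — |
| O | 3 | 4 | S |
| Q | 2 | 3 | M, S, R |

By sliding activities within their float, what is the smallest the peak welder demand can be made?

11

Early-start (M@1, N@1, S@1, P@3, R@1, O@3, Q@4) gives peak 15: d1:15  d2:15  d3:14  d4:12  d5:9  d6:0  d7:0.
Shift R→3, O→5, Q→6.
Schedule M@1, N@1, S@1, P@3, R@3, O@5, Q@6: d1:10  d2:10  d3:10  d4:10  d5:11  d6:7  d7:7 — peak 11.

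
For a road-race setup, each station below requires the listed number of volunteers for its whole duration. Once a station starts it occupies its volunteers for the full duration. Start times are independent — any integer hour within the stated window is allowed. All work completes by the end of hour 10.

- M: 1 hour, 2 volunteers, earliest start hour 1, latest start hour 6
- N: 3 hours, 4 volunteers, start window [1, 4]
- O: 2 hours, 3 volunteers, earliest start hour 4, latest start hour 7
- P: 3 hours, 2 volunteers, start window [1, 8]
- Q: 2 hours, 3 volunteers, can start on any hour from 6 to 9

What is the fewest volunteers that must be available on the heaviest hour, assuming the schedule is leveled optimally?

Early-start (M@1, N@1, O@4, P@1, Q@6) gives peak 8: h1:8  h2:6  h3:6  h4:3  h5:3  h6:3  h7:3  h8:0  h9:0  h10:0.
Shift N→4, O→7, Q→9.
Schedule M@1, N@4, O@7, P@1, Q@9: h1:4  h2:2  h3:2  h4:4  h5:4  h6:4  h7:3  h8:3  h9:3  h10:3 — peak 4.
Total volunteer-hours = 32 over 10 hours ⇒ peak ≥ ⌈32/10⌉ = 4, so 4 is optimal.

4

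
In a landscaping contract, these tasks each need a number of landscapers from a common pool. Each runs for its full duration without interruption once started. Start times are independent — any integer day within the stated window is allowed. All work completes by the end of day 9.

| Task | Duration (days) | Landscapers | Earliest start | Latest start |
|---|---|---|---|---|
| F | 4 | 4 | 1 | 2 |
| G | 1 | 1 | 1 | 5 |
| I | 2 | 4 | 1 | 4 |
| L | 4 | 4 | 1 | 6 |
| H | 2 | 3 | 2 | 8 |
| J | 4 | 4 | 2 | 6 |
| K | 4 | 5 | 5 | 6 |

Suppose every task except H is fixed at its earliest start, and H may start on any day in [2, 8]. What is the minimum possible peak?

H@2: d1:13  d2:19  d3:15  d4:12  d5:9  d6:5  d7:5  d8:5  d9:0 → peak 19
H@3: d1:13  d2:16  d3:15  d4:15  d5:9  d6:5  d7:5  d8:5  d9:0 → peak 16
H@4: d1:13  d2:16  d3:12  d4:15  d5:12  d6:5  d7:5  d8:5  d9:0 → peak 16
H@5: d1:13  d2:16  d3:12  d4:12  d5:12  d6:8  d7:5  d8:5  d9:0 → peak 16
H@6: d1:13  d2:16  d3:12  d4:12  d5:9  d6:8  d7:8  d8:5  d9:0 → peak 16
H@7: d1:13  d2:16  d3:12  d4:12  d5:9  d6:5  d7:8  d8:8  d9:0 → peak 16
H@8: d1:13  d2:16  d3:12  d4:12  d5:9  d6:5  d7:5  d8:8  d9:3 → peak 16
Best is H@3, peak 16.

16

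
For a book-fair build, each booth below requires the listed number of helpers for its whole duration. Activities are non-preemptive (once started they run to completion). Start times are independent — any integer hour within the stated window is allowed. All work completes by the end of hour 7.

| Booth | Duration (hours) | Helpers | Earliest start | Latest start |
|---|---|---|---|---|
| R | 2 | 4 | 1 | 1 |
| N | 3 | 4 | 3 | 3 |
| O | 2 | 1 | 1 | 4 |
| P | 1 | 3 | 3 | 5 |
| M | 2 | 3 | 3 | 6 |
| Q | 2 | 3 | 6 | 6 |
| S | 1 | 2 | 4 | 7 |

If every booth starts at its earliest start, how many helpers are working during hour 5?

4

At early start, hour 5 has: N.
Demand: 4 = 4.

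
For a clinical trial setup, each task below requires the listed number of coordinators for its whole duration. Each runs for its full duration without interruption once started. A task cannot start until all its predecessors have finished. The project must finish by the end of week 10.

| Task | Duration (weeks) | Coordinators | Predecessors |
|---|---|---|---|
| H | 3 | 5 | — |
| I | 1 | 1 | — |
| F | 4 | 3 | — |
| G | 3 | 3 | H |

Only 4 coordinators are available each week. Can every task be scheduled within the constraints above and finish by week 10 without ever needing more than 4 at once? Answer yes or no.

no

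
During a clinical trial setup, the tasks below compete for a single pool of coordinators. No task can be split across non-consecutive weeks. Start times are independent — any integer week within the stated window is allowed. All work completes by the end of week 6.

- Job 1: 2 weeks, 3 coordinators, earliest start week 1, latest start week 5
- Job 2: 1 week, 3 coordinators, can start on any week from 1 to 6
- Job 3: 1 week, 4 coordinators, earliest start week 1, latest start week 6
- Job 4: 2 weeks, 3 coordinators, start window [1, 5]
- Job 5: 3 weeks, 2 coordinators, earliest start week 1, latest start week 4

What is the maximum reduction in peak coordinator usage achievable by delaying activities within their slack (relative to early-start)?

10

Early-start peak: w1:15  w2:8  w3:2  w4:0  w5:0  w6:0 ⇒ 15.
Leveled (Job 1@1, Job 2@3, Job 3@4, Job 4@5, Job 5@1): w1:5  w2:5  w3:5  w4:4  w5:3  w6:3 ⇒ 5.
Reduction 15 − 5 = 10.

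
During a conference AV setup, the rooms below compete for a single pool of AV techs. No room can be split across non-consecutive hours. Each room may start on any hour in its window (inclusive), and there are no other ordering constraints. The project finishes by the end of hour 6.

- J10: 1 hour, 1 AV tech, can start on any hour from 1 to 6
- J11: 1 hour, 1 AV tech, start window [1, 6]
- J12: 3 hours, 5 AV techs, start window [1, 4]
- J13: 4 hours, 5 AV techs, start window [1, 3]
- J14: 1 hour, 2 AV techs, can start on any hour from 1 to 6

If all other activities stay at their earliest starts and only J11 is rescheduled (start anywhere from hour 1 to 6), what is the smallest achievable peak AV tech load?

J11@1: h1:14  h2:10  h3:10  h4:5  h5:0  h6:0 → peak 14
J11@2: h1:13  h2:11  h3:10  h4:5  h5:0  h6:0 → peak 13
J11@3: h1:13  h2:10  h3:11  h4:5  h5:0  h6:0 → peak 13
J11@4: h1:13  h2:10  h3:10  h4:6  h5:0  h6:0 → peak 13
J11@5: h1:13  h2:10  h3:10  h4:5  h5:1  h6:0 → peak 13
J11@6: h1:13  h2:10  h3:10  h4:5  h5:0  h6:1 → peak 13
Best is J11@2, peak 13.

13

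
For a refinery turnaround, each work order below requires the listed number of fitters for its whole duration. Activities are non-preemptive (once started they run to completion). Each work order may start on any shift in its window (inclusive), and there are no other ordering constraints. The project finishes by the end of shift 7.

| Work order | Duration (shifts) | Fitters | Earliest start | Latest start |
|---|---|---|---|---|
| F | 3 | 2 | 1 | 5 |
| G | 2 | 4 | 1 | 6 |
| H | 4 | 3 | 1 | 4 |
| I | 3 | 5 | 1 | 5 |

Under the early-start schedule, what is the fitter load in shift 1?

14

At early start, shift 1 has: F, G, H, I.
Demand: 2 + 4 + 3 + 5 = 14.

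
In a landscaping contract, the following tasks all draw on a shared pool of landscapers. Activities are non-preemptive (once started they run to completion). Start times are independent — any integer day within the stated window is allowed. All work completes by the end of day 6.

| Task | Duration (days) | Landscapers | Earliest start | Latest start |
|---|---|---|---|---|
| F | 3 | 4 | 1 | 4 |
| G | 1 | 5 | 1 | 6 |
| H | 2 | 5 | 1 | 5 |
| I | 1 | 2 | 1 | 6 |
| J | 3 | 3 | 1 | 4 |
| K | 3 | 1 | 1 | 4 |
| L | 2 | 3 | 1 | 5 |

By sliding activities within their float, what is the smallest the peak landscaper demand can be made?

8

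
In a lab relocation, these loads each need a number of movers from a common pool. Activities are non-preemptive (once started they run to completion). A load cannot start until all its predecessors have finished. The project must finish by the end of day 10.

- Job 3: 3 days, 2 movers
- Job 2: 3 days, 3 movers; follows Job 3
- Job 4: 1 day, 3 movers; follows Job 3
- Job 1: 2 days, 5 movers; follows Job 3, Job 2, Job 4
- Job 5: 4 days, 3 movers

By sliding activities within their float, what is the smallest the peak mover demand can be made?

5

Early-start (Job 3@1, Job 2@4, Job 4@4, Job 1@7, Job 5@1) gives peak 9: d1:5  d2:5  d3:5  d4:9  d5:3  d6:3  d7:5  d8:5  d9:0  d10:0.
Shift Job 2→5, Job 4→8, Job 1→9.
Schedule Job 3@1, Job 2@5, Job 4@8, Job 1@9, Job 5@1: d1:5  d2:5  d3:5  d4:3  d5:3  d6:3  d7:3  d8:3  d9:5  d10:5 — peak 5.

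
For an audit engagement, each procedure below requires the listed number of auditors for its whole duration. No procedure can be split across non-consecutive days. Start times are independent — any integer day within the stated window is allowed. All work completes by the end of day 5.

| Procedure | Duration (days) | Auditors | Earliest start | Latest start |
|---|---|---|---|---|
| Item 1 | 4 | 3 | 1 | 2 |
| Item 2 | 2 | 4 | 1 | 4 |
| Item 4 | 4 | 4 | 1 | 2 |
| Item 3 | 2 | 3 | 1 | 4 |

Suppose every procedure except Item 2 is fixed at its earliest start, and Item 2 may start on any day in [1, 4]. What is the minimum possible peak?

11

Item 2@1: d1:14  d2:14  d3:7  d4:7  d5:0 → peak 14
Item 2@2: d1:10  d2:14  d3:11  d4:7  d5:0 → peak 14
Item 2@3: d1:10  d2:10  d3:11  d4:11  d5:0 → peak 11
Item 2@4: d1:10  d2:10  d3:7  d4:11  d5:4 → peak 11
Best is Item 2@3, peak 11.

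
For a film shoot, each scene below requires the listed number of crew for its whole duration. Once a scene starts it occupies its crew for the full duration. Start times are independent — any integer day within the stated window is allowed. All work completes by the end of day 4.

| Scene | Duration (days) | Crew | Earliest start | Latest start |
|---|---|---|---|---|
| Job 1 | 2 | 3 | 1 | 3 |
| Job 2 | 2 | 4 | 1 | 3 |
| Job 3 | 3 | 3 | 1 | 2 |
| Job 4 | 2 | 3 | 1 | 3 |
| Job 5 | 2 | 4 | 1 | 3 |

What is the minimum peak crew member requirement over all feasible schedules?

Early-start (Job 1@1, Job 2@1, Job 3@1, Job 4@1, Job 5@1) gives peak 17: d1:17  d2:17  d3:3  d4:0.
Shift Job 4→3, Job 5→3.
Schedule Job 1@1, Job 2@1, Job 3@1, Job 4@3, Job 5@3: d1:10  d2:10  d3:10  d4:7 — peak 10.
Total crew member-days = 37 over 4 days ⇒ peak ≥ ⌈37/4⌉ = 10, so 10 is optimal.

10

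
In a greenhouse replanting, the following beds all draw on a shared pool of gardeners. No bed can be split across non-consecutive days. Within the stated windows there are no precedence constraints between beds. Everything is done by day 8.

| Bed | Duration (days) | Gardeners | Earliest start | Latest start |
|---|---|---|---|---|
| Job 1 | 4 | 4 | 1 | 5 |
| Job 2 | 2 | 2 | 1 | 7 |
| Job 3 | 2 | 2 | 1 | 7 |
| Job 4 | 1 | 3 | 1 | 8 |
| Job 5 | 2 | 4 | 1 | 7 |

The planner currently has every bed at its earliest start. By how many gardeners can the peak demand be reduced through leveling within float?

9

Early-start peak: d1:15  d2:12  d3:4  d4:4  d5:0  d6:0  d7:0  d8:0 ⇒ 15.
Leveled (Job 1@1, Job 2@1, Job 3@3, Job 4@5, Job 5@6): d1:6  d2:6  d3:6  d4:6  d5:3  d6:4  d7:4  d8:0 ⇒ 6.
Reduction 15 − 6 = 9.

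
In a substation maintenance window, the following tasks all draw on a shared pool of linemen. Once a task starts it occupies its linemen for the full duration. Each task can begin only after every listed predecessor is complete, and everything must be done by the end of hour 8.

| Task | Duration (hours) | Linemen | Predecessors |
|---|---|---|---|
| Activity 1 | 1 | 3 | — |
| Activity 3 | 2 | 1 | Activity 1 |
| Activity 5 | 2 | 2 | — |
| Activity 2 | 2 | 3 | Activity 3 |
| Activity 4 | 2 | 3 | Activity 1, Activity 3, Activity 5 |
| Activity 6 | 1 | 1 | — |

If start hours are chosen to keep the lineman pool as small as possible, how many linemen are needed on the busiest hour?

Early-start (Activity 1@1, Activity 3@2, Activity 5@1, Activity 2@4, Activity 4@4, Activity 6@1) gives peak 6: h1:6  h2:3  h3:1  h4:6  h5:6  h6:0  h7:0  h8:0.
Shift Activity 5→2, Activity 4→6, Activity 6→8.
Schedule Activity 1@1, Activity 3@2, Activity 5@2, Activity 2@4, Activity 4@6, Activity 6@8: h1:3  h2:3  h3:3  h4:3  h5:3  h6:3  h7:3  h8:1 — peak 3.
Total lineman-hours = 22 over 8 hours ⇒ peak ≥ ⌈22/8⌉ = 3, so 3 is optimal.

3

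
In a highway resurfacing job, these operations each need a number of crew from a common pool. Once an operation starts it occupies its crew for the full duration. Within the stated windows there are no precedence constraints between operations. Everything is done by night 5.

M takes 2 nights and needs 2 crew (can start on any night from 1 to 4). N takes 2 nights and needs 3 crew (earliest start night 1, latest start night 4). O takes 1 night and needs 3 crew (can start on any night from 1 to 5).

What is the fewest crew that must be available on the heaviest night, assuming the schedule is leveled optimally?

3

Early-start (M@1, N@1, O@1) gives peak 8: n1:8  n2:5  n3:0  n4:0  n5:0.
Shift N→3, O→5.
Schedule M@1, N@3, O@5: n1:2  n2:2  n3:3  n4:3  n5:3 — peak 3.
Total crew member-nights = 13 over 5 nights ⇒ peak ≥ ⌈13/5⌉ = 3, so 3 is optimal.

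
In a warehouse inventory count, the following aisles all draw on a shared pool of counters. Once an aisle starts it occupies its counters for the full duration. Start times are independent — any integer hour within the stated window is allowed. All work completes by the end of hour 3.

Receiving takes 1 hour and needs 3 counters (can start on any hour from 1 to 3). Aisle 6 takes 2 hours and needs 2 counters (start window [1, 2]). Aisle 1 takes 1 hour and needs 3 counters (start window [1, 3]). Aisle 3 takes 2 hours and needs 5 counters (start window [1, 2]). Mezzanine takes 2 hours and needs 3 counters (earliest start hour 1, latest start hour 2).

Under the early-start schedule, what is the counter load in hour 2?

At early start, hour 2 has: Aisle 6, Aisle 3, Mezzanine.
Demand: 2 + 5 + 3 = 10.

10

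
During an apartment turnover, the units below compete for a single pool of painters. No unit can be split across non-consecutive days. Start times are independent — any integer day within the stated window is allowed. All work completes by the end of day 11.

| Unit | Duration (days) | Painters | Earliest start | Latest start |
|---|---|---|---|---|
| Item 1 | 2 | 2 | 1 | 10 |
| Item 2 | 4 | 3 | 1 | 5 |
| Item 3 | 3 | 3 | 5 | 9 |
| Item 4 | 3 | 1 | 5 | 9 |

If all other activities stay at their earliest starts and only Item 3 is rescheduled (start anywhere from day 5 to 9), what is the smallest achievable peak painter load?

Item 3@5: d1:5  d2:5  d3:3  d4:3  d5:4  d6:4  d7:4  d8:0  d9:0  d10:0  d11:0 → peak 5
Item 3@6: d1:5  d2:5  d3:3  d4:3  d5:1  d6:4  d7:4  d8:3  d9:0  d10:0  d11:0 → peak 5
Item 3@7: d1:5  d2:5  d3:3  d4:3  d5:1  d6:1  d7:4  d8:3  d9:3  d10:0  d11:0 → peak 5
Item 3@8: d1:5  d2:5  d3:3  d4:3  d5:1  d6:1  d7:1  d8:3  d9:3  d10:3  d11:0 → peak 5
Item 3@9: d1:5  d2:5  d3:3  d4:3  d5:1  d6:1  d7:1  d8:0  d9:3  d10:3  d11:3 → peak 5
Best is Item 3@5, peak 5.

5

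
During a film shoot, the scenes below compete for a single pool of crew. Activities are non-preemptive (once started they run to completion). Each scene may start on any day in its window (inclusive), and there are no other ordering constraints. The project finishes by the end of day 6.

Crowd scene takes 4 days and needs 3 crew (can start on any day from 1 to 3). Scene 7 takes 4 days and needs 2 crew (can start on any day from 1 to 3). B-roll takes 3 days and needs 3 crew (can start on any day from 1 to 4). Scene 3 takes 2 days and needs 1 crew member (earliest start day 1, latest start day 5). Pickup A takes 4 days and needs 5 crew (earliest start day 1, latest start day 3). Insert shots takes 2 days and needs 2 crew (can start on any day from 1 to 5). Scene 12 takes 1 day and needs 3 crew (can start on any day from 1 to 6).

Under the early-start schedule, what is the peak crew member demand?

19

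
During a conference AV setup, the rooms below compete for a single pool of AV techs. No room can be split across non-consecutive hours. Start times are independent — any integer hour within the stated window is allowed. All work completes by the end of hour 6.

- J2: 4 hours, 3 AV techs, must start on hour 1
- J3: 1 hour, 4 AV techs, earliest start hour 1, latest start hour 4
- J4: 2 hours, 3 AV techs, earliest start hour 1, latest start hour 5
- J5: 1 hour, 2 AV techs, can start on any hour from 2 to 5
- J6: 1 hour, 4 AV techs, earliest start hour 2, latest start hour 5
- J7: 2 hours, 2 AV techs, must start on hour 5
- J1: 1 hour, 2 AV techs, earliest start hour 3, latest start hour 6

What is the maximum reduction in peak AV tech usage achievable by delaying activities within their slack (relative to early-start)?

5

Early-start peak: h1:10  h2:12  h3:5  h4:3  h5:2  h6:2 ⇒ 12.
Leveled (J2@1, J3@1, J4@2, J5@4, J6@5, J7@5, J1@4): h1:7  h2:6  h3:6  h4:7  h5:6  h6:2 ⇒ 7.
Reduction 12 − 7 = 5.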